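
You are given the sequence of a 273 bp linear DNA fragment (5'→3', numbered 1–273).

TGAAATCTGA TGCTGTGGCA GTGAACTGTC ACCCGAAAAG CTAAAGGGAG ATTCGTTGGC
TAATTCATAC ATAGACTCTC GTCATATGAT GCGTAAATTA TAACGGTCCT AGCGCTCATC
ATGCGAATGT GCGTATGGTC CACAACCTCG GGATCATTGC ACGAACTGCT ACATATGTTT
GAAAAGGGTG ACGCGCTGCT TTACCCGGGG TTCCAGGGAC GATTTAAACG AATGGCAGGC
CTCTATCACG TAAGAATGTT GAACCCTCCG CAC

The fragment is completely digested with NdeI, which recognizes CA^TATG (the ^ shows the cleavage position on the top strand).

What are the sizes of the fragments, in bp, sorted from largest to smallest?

NdeI sites (CATATG) start at positions 83, 172.
NdeI cuts after base 2 of each site, so after positions 84, 173.
Linear molecule, 2 cuts → 3 fragments:
  1–84 → 84 bp
  85–173 → 89 bp
  174–273 → 100 bp
Sorted largest to smallest: 100, 89, 84 bp.

100, 89, 84 bp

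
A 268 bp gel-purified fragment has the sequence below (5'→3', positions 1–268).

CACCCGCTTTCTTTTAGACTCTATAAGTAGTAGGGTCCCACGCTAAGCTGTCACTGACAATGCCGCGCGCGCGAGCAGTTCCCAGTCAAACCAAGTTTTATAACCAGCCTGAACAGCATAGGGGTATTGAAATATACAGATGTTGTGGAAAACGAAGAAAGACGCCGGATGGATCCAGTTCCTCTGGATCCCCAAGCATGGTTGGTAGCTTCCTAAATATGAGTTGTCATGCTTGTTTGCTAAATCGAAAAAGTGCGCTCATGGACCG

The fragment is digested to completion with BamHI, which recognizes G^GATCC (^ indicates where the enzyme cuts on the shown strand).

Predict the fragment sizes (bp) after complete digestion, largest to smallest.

BamHI sites (GGATCC) start at positions 171, 186.
BamHI cuts after the first base of each site, so after positions 171, 186.
Linear molecule, 2 cuts → 3 fragments:
  1–171 → 171 bp
  172–186 → 15 bp
  187–268 → 82 bp
Sorted largest to smallest: 171, 82, 15 bp.

171, 82, 15 bp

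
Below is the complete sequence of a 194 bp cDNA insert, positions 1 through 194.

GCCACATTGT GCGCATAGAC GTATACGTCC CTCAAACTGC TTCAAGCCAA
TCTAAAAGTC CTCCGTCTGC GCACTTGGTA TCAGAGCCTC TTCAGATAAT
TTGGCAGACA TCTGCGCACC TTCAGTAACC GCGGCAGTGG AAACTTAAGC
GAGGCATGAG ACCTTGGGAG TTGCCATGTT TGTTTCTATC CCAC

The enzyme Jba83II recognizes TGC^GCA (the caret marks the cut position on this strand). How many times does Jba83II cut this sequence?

TGCGCA occurs starting at positions 10, 68, 113.
Jba83II cuts at 3 sites.

3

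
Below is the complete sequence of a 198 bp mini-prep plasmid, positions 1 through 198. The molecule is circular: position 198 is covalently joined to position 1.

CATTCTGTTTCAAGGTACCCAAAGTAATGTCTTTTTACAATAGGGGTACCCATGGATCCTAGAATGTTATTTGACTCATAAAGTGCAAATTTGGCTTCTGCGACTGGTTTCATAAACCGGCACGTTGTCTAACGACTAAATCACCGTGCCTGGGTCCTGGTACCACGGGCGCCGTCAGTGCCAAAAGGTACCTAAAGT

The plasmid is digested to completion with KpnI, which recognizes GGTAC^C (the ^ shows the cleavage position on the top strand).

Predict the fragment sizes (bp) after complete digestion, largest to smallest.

114, 31, 28, 25 bp

KpnI sites (GGTACC) start at positions 14, 45, 159, 187.
KpnI cuts after base 5 of each site (before the last base), so after positions 18, 49, 163, 191.
Circular molecule, 4 cuts → 4 fragments:
  19–49 → 31 bp
  50–163 → 114 bp
  164–191 → 28 bp
  192–198 then 1–18 → 7 + 18 = 25 bp
Sorted largest to smallest: 114, 31, 28, 25 bp.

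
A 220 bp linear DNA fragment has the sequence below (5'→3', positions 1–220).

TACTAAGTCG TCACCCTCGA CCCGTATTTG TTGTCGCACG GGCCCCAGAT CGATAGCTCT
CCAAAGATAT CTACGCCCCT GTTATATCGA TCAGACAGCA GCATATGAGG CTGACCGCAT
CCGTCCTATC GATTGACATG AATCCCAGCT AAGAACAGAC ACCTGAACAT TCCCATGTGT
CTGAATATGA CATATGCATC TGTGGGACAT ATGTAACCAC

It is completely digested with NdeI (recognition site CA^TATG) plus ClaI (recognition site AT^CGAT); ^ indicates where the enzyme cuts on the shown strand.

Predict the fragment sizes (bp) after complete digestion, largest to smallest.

NdeI sites (CATATG) start at positions 102, 191, 208.
NdeI cuts after base 2 of each site, so after positions 103, 192, 209.
ClaI sites (ATCGAT) start at positions 49, 86, 128.
ClaI cuts after base 2 of each site, so after positions 50, 87, 129.
Combined cut positions: 50, 87, 103, 129, 192, 209.
Linear molecule, 6 cuts → 7 fragments:
  1–50 → 50 bp
  51–87 → 37 bp
  88–103 → 16 bp
  104–129 → 26 bp
  130–192 → 63 bp
  193–209 → 17 bp
  210–220 → 11 bp
Sorted largest to smallest: 63, 50, 37, 26, 17, 16, 11 bp.

63, 50, 37, 26, 17, 16, 11 bp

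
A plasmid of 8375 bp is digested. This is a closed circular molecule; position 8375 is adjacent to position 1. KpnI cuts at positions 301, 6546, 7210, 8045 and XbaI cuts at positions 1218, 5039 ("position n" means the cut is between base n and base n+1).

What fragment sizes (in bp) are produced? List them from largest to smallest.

3821, 1507, 917, 835, 664, 631 bp

Combined cut positions (sorted): 301, 1218, 5039, 6546, 7210, 8045.
Circular molecule, 6 cuts → 6 fragments:
  1218 − 301 = 917 bp
  5039 − 1218 = 3821 bp
  6546 − 5039 = 1507 bp
  7210 − 6546 = 664 bp
  8045 − 7210 = 835 bp
  wrap: 8375 − 8045 + 301 = 631 bp
Sorted largest to smallest: 3821, 1507, 917, 835, 664, 631 bp.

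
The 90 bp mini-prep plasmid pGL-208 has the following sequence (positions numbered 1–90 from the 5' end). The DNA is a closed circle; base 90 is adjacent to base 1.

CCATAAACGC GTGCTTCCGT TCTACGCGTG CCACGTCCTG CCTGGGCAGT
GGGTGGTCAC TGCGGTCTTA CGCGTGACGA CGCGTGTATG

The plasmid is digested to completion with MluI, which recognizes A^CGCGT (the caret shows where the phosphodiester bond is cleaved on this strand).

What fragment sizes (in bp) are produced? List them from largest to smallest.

46, 17, 17, 10 bp

MluI sites (ACGCGT) start at positions 7, 24, 70, 80.
MluI cuts after the first base of each site, so after positions 7, 24, 70, 80.
Circular molecule, 4 cuts → 4 fragments:
  8–24 → 17 bp
  25–70 → 46 bp
  71–80 → 10 bp
  81–90 then 1–7 → 10 + 7 = 17 bp
Sorted largest to smallest: 46, 17, 17, 10 bp.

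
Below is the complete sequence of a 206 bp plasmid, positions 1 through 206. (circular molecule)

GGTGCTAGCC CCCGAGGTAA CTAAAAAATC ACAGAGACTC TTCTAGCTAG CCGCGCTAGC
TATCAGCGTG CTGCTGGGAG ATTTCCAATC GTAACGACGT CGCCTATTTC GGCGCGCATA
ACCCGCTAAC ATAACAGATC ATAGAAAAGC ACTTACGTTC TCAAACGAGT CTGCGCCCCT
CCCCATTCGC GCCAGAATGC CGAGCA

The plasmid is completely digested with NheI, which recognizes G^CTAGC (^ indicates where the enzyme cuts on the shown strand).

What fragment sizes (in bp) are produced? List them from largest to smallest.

NheI sites (GCTAGC) start at positions 4, 46, 55.
NheI cuts after the first base of each site, so after positions 4, 46, 55.
Circular molecule, 3 cuts → 3 fragments:
  5–46 → 42 bp
  47–55 → 9 bp
  56–206 then 1–4 → 151 + 4 = 155 bp
Sorted largest to smallest: 155, 42, 9 bp.

155, 42, 9 bp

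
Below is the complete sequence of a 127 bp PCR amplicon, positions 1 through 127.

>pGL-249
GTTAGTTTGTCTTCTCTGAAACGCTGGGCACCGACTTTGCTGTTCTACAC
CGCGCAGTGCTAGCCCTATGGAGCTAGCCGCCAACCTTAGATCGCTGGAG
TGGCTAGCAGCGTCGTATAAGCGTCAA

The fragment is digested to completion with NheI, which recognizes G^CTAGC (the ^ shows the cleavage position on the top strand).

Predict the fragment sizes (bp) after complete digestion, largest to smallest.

NheI sites (GCTAGC) start at positions 59, 73, 103.
NheI cuts after the first base of each site, so after positions 59, 73, 103.
Linear molecule, 3 cuts → 4 fragments:
  1–59 → 59 bp
  60–73 → 14 bp
  74–103 → 30 bp
  104–127 → 24 bp
Sorted largest to smallest: 59, 30, 24, 14 bp.

59, 30, 24, 14 bp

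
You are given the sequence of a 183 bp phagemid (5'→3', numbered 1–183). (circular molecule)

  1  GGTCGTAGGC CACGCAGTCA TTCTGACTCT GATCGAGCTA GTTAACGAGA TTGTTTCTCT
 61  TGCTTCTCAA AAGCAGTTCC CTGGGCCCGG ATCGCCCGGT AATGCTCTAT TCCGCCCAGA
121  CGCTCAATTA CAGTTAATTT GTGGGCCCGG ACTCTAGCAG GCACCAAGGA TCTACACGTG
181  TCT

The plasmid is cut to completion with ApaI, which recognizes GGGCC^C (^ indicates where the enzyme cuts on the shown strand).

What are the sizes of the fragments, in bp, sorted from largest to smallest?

ApaI sites (GGGCCC) start at positions 83, 143.
ApaI cuts after base 5 of each site (before the last base), so after positions 87, 147.
Circular molecule, 2 cuts → 2 fragments:
  88–147 → 60 bp
  148–183 then 1–87 → 36 + 87 = 123 bp
Sorted largest to smallest: 123, 60 bp.

123, 60 bp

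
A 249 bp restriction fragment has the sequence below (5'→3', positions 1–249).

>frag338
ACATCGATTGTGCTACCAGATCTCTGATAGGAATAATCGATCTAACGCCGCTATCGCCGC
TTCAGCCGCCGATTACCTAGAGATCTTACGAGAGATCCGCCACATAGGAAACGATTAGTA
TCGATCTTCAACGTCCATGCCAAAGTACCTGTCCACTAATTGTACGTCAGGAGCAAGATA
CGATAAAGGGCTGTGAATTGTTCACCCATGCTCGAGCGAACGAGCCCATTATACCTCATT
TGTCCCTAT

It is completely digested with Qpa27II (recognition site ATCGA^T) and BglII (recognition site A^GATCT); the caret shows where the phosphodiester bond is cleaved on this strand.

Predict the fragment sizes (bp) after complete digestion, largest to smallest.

125, 43, 41, 22, 11, 7 bp

Qpa27II sites (ATCGAT) start at positions 3, 36, 120.
Qpa27II cuts after base 5 of each site (before the last base), so after positions 7, 40, 124.
BglII sites (AGATCT) start at positions 18, 81.
BglII cuts after the first base of each site, so after positions 18, 81.
Combined cut positions: 7, 18, 40, 81, 124.
Linear molecule, 5 cuts → 6 fragments:
  1–7 → 7 bp
  8–18 → 11 bp
  19–40 → 22 bp
  41–81 → 41 bp
  82–124 → 43 bp
  125–249 → 125 bp
Sorted largest to smallest: 125, 43, 41, 22, 11, 7 bp.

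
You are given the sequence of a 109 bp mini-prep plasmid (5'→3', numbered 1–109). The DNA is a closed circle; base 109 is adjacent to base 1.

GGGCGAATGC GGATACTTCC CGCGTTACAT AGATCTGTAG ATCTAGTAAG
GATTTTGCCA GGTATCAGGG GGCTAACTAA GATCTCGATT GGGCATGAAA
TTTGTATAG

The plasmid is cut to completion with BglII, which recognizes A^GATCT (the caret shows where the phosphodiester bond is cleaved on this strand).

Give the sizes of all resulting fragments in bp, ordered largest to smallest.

BglII sites (AGATCT) start at positions 31, 39, 80.
BglII cuts after the first base of each site, so after positions 31, 39, 80.
Circular molecule, 3 cuts → 3 fragments:
  32–39 → 8 bp
  40–80 → 41 bp
  81–109 then 1–31 → 29 + 31 = 60 bp
Sorted largest to smallest: 60, 41, 8 bp.

60, 41, 8 bp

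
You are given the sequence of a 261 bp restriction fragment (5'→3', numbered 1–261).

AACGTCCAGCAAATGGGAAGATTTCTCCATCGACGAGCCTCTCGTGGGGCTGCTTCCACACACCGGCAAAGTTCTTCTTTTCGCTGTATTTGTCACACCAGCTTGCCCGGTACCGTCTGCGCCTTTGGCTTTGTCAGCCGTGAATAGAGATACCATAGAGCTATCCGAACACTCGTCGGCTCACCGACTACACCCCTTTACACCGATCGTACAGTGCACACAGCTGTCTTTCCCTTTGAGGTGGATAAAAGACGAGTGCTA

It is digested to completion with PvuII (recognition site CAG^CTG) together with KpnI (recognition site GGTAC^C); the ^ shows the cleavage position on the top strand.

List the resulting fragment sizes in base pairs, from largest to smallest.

The PvuII site (CAGCTG) starts at position 221.
PvuII cuts after base 3 of each site, so after position 223.
The KpnI site (GGTACC) starts at position 109.
KpnI cuts after base 5 of each site (before the last base), so after position 113.
Combined cut positions: 113, 223.
Linear molecule, 2 cuts → 3 fragments:
  1–113 → 113 bp
  114–223 → 110 bp
  224–261 → 38 bp
Sorted largest to smallest: 113, 110, 38 bp.

113, 110, 38 bp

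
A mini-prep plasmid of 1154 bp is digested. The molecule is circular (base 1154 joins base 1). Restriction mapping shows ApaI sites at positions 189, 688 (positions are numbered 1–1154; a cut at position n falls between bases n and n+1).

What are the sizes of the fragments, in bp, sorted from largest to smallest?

655, 499 bp

Circular molecule, 2 cuts → 2 fragments:
  688 − 189 = 499 bp
  wrap: 1154 − 688 + 189 = 655 bp
Sorted largest to smallest: 655, 499 bp.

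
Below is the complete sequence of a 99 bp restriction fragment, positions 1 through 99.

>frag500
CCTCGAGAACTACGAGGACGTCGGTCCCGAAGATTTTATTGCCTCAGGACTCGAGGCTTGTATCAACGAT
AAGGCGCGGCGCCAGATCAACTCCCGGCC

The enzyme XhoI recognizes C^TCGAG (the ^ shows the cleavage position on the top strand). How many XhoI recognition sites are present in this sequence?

2

CTCGAG occurs starting at positions 2, 50.
XhoI cuts at 2 sites.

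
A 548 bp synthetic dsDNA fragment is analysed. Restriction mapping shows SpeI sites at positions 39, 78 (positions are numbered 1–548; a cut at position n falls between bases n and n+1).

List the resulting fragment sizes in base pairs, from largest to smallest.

Linear molecule, 2 cuts → 3 fragments:
  39 − 0 = 39 bp
  78 − 39 = 39 bp
  548 − 78 = 470 bp
Sorted largest to smallest: 470, 39, 39 bp.

470, 39, 39 bp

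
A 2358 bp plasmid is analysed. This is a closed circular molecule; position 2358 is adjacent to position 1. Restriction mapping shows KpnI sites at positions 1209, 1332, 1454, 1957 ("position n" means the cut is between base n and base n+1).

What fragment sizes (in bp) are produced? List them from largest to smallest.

Circular molecule, 4 cuts → 4 fragments:
  1332 − 1209 = 123 bp
  1454 − 1332 = 122 bp
  1957 − 1454 = 503 bp
  wrap: 2358 − 1957 + 1209 = 1610 bp
Sorted largest to smallest: 1610, 503, 123, 122 bp.

1610, 503, 123, 122 bp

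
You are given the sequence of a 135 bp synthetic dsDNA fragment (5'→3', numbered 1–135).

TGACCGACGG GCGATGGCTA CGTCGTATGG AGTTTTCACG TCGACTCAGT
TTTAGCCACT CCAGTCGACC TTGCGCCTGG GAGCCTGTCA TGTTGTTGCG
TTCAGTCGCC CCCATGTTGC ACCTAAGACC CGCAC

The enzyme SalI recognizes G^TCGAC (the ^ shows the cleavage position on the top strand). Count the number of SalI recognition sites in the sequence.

2

GTCGAC occurs starting at positions 40, 64.
SalI cuts at 2 sites.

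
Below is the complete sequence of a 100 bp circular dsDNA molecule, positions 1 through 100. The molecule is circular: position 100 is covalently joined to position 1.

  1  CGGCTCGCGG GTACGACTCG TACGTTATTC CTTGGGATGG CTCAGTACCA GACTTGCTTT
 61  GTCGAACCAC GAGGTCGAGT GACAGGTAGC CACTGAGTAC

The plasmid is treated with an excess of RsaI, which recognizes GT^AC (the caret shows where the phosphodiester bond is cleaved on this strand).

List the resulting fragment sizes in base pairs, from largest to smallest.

52, 25, 14, 9 bp

RsaI sites (GTAC) start at positions 11, 20, 45, 97.
RsaI cuts after base 2 of each site, so after positions 12, 21, 46, 98.
Circular molecule, 4 cuts → 4 fragments:
  13–21 → 9 bp
  22–46 → 25 bp
  47–98 → 52 bp
  99–100 then 1–12 → 2 + 12 = 14 bp
Sorted largest to smallest: 52, 25, 14, 9 bp.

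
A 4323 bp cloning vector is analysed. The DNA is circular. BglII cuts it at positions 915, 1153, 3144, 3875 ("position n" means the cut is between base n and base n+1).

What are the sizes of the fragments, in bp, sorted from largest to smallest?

Circular molecule, 4 cuts → 4 fragments:
  1153 − 915 = 238 bp
  3144 − 1153 = 1991 bp
  3875 − 3144 = 731 bp
  wrap: 4323 − 3875 + 915 = 1363 bp
Sorted largest to smallest: 1991, 1363, 731, 238 bp.

1991, 1363, 731, 238 bp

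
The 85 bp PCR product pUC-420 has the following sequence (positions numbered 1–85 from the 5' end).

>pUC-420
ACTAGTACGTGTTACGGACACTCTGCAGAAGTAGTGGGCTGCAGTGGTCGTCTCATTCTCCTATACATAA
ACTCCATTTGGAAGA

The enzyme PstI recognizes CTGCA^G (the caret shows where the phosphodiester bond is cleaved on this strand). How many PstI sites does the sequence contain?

2

CTGCAG occurs starting at positions 23, 39.
PstI cuts at 2 sites.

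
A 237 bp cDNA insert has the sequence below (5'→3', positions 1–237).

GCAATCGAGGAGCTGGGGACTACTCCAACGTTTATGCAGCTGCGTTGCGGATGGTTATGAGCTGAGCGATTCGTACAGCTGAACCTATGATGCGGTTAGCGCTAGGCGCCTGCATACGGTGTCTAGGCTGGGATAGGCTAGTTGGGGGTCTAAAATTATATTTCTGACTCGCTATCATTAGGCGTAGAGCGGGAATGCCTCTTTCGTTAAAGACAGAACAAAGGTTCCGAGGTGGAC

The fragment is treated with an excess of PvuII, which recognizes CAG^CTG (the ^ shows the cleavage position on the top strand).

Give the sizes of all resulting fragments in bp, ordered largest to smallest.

159, 39, 39 bp

PvuII sites (CAGCTG) start at positions 37, 76.
PvuII cuts after base 3 of each site, so after positions 39, 78.
Linear molecule, 2 cuts → 3 fragments:
  1–39 → 39 bp
  40–78 → 39 bp
  79–237 → 159 bp
Sorted largest to smallest: 159, 39, 39 bp.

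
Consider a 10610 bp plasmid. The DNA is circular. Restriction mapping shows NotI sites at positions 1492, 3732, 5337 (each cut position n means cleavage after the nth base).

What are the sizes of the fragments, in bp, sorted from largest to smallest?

Circular molecule, 3 cuts → 3 fragments:
  3732 − 1492 = 2240 bp
  5337 − 3732 = 1605 bp
  wrap: 10610 − 5337 + 1492 = 6765 bp
Sorted largest to smallest: 6765, 2240, 1605 bp.

6765, 2240, 1605 bp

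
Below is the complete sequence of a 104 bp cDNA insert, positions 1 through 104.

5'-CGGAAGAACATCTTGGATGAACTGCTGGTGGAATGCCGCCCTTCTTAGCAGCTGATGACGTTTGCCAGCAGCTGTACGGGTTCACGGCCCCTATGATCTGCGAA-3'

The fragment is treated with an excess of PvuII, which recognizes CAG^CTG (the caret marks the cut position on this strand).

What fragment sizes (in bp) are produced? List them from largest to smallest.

PvuII sites (CAGCTG) start at positions 49, 69.
PvuII cuts after base 3 of each site, so after positions 51, 71.
Linear molecule, 2 cuts → 3 fragments:
  1–51 → 51 bp
  52–71 → 20 bp
  72–104 → 33 bp
Sorted largest to smallest: 51, 33, 20 bp.

51, 33, 20 bp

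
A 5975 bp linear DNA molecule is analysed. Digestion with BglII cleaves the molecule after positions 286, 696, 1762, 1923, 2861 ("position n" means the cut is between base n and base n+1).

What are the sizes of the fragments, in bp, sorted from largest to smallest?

Linear molecule, 5 cuts → 6 fragments:
  286 − 0 = 286 bp
  696 − 286 = 410 bp
  1762 − 696 = 1066 bp
  1923 − 1762 = 161 bp
  2861 − 1923 = 938 bp
  5975 − 2861 = 3114 bp
Sorted largest to smallest: 3114, 1066, 938, 410, 286, 161 bp.

3114, 1066, 938, 410, 286, 161 bp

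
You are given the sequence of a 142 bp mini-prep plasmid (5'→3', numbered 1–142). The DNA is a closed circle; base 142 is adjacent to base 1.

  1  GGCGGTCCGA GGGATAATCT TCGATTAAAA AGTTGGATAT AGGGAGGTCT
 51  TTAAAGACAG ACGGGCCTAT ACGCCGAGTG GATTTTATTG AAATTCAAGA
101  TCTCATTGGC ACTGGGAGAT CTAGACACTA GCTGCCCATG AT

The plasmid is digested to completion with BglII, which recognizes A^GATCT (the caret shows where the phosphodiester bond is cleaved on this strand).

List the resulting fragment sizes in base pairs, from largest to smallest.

BglII sites (AGATCT) start at positions 98, 117.
BglII cuts after the first base of each site, so after positions 98, 117.
Circular molecule, 2 cuts → 2 fragments:
  99–117 → 19 bp
  118–142 then 1–98 → 25 + 98 = 123 bp
Sorted largest to smallest: 123, 19 bp.

123, 19 bp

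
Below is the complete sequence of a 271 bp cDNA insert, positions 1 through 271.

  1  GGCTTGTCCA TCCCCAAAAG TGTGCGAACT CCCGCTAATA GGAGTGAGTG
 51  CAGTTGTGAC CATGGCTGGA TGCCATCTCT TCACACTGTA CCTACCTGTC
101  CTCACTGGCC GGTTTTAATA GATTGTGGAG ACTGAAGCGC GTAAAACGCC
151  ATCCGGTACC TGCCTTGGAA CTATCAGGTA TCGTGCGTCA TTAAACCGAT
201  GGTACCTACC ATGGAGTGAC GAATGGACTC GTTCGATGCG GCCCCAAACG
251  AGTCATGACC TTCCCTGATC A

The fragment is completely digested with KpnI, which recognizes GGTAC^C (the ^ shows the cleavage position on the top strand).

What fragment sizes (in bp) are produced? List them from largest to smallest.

159, 66, 46 bp

KpnI sites (GGTACC) start at positions 155, 201.
KpnI cuts after base 5 of each site (before the last base), so after positions 159, 205.
Linear molecule, 2 cuts → 3 fragments:
  1–159 → 159 bp
  160–205 → 46 bp
  206–271 → 66 bp
Sorted largest to smallest: 159, 66, 46 bp.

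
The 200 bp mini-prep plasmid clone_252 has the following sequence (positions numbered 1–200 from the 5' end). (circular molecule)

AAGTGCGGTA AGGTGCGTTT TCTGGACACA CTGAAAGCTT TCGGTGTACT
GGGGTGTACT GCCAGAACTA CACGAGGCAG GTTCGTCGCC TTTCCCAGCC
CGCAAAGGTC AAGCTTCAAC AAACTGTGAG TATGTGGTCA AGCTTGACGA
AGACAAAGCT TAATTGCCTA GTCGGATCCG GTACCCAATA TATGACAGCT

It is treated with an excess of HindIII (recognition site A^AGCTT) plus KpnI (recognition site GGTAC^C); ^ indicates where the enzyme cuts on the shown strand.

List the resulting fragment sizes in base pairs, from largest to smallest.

76, 51, 29, 28, 16 bp

HindIII sites (AAGCTT) start at positions 35, 111, 140, 156.
HindIII cuts after the first base of each site, so after positions 35, 111, 140, 156.
The KpnI site (GGTACC) starts at position 180.
KpnI cuts after base 5 of each site (before the last base), so after position 184.
Combined cut positions: 35, 111, 140, 156, 184.
Circular molecule, 5 cuts → 5 fragments:
  36–111 → 76 bp
  112–140 → 29 bp
  141–156 → 16 bp
  157–184 → 28 bp
  185–200 then 1–35 → 16 + 35 = 51 bp
Sorted largest to smallest: 76, 51, 29, 28, 16 bp.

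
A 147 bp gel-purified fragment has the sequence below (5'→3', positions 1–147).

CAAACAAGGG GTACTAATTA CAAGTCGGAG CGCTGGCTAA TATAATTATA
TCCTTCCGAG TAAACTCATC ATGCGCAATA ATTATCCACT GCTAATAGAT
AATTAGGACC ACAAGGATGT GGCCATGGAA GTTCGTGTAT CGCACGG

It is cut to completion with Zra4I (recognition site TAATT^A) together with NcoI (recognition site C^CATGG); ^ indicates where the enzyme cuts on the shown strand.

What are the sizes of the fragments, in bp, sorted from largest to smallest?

Zra4I sites (TAATTA) start at positions 15, 43, 79, 100.
Zra4I cuts after base 5 of each site (before the last base), so after positions 19, 47, 83, 104.
The NcoI site (CCATGG) starts at position 123.
NcoI cuts after the first base of each site, so after position 123.
Combined cut positions: 19, 47, 83, 104, 123.
Linear molecule, 5 cuts → 6 fragments:
  1–19 → 19 bp
  20–47 → 28 bp
  48–83 → 36 bp
  84–104 → 21 bp
  105–123 → 19 bp
  124–147 → 24 bp
Sorted largest to smallest: 36, 28, 24, 21, 19, 19 bp.

36, 28, 24, 21, 19, 19 bp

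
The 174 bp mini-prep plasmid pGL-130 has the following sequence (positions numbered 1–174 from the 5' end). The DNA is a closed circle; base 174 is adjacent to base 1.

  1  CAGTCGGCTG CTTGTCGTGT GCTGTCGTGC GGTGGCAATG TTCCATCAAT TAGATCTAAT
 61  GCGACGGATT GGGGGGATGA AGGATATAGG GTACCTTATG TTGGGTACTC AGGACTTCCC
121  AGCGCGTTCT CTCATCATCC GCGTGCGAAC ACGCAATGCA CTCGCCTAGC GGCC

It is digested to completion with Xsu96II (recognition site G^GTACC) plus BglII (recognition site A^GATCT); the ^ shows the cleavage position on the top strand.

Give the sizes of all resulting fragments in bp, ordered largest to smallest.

136, 38 bp

The Xsu96II site (GGTACC) starts at position 90.
Xsu96II cuts after the first base of each site, so after position 90.
The BglII site (AGATCT) starts at position 52.
BglII cuts after the first base of each site, so after position 52.
Combined cut positions: 52, 90.
Circular molecule, 2 cuts → 2 fragments:
  53–90 → 38 bp
  91–174 then 1–52 → 84 + 52 = 136 bp
Sorted largest to smallest: 136, 38 bp.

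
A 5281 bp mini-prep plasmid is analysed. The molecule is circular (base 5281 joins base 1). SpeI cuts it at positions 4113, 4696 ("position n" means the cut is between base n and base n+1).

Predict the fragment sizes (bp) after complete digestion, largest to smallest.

4698, 583 bp

Circular molecule, 2 cuts → 2 fragments:
  4696 − 4113 = 583 bp
  wrap: 5281 − 4696 + 4113 = 4698 bp
Sorted largest to smallest: 4698, 583 bp.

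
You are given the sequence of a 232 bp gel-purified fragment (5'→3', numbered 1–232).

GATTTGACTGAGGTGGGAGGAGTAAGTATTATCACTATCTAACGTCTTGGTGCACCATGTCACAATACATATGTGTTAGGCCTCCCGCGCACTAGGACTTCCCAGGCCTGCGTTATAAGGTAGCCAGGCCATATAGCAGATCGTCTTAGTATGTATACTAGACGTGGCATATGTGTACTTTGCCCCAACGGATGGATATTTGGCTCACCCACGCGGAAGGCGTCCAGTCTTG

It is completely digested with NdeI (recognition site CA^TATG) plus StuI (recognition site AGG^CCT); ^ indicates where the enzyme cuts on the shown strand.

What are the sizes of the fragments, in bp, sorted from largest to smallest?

NdeI sites (CATATG) start at positions 68, 168.
NdeI cuts after base 2 of each site, so after positions 69, 169.
StuI sites (AGGCCT) start at positions 78, 104.
StuI cuts after base 3 of each site, so after positions 80, 106.
Combined cut positions: 69, 80, 106, 169.
Linear molecule, 4 cuts → 5 fragments:
  1–69 → 69 bp
  70–80 → 11 bp
  81–106 → 26 bp
  107–169 → 63 bp
  170–232 → 63 bp
Sorted largest to smallest: 69, 63, 63, 26, 11 bp.

69, 63, 63, 26, 11 bp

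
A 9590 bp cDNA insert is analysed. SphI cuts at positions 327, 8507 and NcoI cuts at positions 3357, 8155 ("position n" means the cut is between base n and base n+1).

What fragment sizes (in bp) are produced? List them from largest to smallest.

Combined cut positions (sorted): 327, 3357, 8155, 8507.
Linear molecule, 4 cuts → 5 fragments:
  327 − 0 = 327 bp
  3357 − 327 = 3030 bp
  8155 − 3357 = 4798 bp
  8507 − 8155 = 352 bp
  9590 − 8507 = 1083 bp
Sorted largest to smallest: 4798, 3030, 1083, 352, 327 bp.

4798, 3030, 1083, 352, 327 bp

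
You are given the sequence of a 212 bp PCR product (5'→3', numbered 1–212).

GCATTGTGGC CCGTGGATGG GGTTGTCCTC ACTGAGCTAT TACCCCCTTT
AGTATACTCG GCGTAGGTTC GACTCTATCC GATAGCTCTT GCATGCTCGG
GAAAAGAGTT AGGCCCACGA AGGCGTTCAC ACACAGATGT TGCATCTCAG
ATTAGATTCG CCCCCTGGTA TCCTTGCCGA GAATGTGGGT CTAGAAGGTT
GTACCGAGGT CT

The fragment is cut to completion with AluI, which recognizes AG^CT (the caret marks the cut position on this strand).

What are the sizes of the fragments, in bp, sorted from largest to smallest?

127, 49, 36 bp

AluI sites (AGCT) start at positions 35, 84.
AluI cuts after base 2 of each site, so after positions 36, 85.
Linear molecule, 2 cuts → 3 fragments:
  1–36 → 36 bp
  37–85 → 49 bp
  86–212 → 127 bp
Sorted largest to smallest: 127, 49, 36 bp.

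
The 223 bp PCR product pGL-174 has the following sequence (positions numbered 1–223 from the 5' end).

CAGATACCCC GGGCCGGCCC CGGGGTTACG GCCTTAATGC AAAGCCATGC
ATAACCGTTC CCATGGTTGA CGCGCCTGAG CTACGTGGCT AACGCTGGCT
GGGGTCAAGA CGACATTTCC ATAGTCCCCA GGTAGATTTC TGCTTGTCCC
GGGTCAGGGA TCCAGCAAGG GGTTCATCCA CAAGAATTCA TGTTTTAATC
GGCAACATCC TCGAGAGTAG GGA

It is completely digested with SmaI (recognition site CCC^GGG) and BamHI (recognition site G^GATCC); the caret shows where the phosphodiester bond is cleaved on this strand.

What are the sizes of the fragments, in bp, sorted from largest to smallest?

SmaI sites (CCCGGG) start at positions 8, 19, 148.
SmaI cuts after base 3 of each site, so after positions 10, 21, 150.
The BamHI site (GGATCC) starts at position 158.
BamHI cuts after the first base of each site, so after position 158.
Combined cut positions: 10, 21, 150, 158.
Linear molecule, 4 cuts → 5 fragments:
  1–10 → 10 bp
  11–21 → 11 bp
  22–150 → 129 bp
  151–158 → 8 bp
  159–223 → 65 bp
Sorted largest to smallest: 129, 65, 11, 10, 8 bp.

129, 65, 11, 10, 8 bp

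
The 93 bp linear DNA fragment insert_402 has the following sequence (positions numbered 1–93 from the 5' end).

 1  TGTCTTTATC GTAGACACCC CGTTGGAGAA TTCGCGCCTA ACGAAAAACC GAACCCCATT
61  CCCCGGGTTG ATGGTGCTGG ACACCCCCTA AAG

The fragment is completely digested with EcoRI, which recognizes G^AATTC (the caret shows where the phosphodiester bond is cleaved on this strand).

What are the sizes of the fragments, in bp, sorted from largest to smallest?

65, 28 bp

The EcoRI site (GAATTC) starts at position 28.
EcoRI cuts after the first base of each site, so after position 28.
Linear molecule, 1 cut → 2 fragments:
  1–28 → 28 bp
  29–93 → 65 bp
Sorted largest to smallest: 65, 28 bp.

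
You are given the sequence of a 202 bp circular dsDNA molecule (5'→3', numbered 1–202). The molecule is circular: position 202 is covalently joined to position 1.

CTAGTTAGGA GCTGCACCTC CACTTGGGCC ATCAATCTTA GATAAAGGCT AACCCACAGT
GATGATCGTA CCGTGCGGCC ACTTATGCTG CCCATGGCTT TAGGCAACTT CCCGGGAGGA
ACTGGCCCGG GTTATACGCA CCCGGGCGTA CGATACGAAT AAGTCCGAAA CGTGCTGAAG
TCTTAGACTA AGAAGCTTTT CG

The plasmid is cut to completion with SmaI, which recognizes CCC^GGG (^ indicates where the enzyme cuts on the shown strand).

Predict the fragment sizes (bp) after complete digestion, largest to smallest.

SmaI sites (CCCGGG) start at positions 111, 126, 141.
SmaI cuts after base 3 of each site, so after positions 113, 128, 143.
Circular molecule, 3 cuts → 3 fragments:
  114–128 → 15 bp
  129–143 → 15 bp
  144–202 then 1–113 → 59 + 113 = 172 bp
Sorted largest to smallest: 172, 15, 15 bp.

172, 15, 15 bp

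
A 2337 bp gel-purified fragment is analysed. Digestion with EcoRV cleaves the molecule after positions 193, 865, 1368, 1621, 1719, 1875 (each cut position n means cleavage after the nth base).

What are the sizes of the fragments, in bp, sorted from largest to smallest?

672, 503, 462, 253, 193, 156, 98 bp

Linear molecule, 6 cuts → 7 fragments:
  193 − 0 = 193 bp
  865 − 193 = 672 bp
  1368 − 865 = 503 bp
  1621 − 1368 = 253 bp
  1719 − 1621 = 98 bp
  1875 − 1719 = 156 bp
  2337 − 1875 = 462 bp
Sorted largest to smallest: 672, 503, 462, 253, 193, 156, 98 bp.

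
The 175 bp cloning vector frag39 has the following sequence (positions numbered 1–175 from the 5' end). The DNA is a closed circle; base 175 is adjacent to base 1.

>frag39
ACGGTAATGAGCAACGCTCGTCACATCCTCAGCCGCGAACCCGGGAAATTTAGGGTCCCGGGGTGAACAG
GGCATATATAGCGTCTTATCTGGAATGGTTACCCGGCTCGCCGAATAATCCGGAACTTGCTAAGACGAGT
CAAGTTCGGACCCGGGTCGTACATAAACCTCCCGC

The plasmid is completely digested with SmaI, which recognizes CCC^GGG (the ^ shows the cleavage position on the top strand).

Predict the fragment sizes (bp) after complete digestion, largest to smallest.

94, 64, 17 bp

SmaI sites (CCCGGG) start at positions 40, 57, 151.
SmaI cuts after base 3 of each site, so after positions 42, 59, 153.
Circular molecule, 3 cuts → 3 fragments:
  43–59 → 17 bp
  60–153 → 94 bp
  154–175 then 1–42 → 22 + 42 = 64 bp
Sorted largest to smallest: 94, 64, 17 bp.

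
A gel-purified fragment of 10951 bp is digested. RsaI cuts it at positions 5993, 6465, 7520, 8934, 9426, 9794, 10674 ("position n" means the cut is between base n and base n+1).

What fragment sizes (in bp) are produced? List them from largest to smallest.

5993, 1414, 1055, 880, 492, 472, 368, 277 bp

Linear molecule, 7 cuts → 8 fragments:
  5993 − 0 = 5993 bp
  6465 − 5993 = 472 bp
  7520 − 6465 = 1055 bp
  8934 − 7520 = 1414 bp
  9426 − 8934 = 492 bp
  9794 − 9426 = 368 bp
  10674 − 9794 = 880 bp
  10951 − 10674 = 277 bp
Sorted largest to smallest: 5993, 1414, 1055, 880, 492, 472, 368, 277 bp.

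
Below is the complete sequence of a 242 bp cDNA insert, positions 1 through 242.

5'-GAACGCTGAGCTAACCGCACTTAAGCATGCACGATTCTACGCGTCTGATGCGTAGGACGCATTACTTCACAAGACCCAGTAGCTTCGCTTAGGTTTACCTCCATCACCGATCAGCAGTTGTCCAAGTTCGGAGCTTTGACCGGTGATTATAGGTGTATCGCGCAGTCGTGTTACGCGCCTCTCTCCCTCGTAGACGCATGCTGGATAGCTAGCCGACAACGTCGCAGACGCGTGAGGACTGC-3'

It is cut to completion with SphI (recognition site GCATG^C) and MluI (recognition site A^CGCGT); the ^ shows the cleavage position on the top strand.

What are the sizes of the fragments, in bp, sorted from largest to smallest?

161, 29, 28, 14, 10 bp

SphI sites (GCATGC) start at positions 25, 196.
SphI cuts after base 5 of each site (before the last base), so after positions 29, 200.
MluI sites (ACGCGT) start at positions 39, 228.
MluI cuts after the first base of each site, so after positions 39, 228.
Combined cut positions: 29, 39, 200, 228.
Linear molecule, 4 cuts → 5 fragments:
  1–29 → 29 bp
  30–39 → 10 bp
  40–200 → 161 bp
  201–228 → 28 bp
  229–242 → 14 bp
Sorted largest to smallest: 161, 29, 28, 14, 10 bp.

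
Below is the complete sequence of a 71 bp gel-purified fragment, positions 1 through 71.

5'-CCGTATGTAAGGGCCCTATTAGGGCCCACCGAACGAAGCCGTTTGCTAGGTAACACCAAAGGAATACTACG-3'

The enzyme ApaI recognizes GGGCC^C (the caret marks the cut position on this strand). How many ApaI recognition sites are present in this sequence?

GGGCCC occurs starting at positions 11, 22.
ApaI cuts at 2 sites.

2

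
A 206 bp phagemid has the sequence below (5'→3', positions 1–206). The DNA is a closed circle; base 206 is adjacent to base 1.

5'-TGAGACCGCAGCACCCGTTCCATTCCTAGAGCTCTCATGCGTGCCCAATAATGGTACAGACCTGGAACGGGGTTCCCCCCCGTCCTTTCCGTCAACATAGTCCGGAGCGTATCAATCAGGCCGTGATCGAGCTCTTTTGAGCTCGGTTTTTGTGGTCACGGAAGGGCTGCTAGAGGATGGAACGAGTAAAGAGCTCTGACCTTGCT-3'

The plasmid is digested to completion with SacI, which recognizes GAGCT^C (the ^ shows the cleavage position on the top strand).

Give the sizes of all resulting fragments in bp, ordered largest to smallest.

SacI sites (GAGCTC) start at positions 29, 129, 139, 191.
SacI cuts after base 5 of each site (before the last base), so after positions 33, 133, 143, 195.
Circular molecule, 4 cuts → 4 fragments:
  34–133 → 100 bp
  134–143 → 10 bp
  144–195 → 52 bp
  196–206 then 1–33 → 11 + 33 = 44 bp
Sorted largest to smallest: 100, 52, 44, 10 bp.

100, 52, 44, 10 bp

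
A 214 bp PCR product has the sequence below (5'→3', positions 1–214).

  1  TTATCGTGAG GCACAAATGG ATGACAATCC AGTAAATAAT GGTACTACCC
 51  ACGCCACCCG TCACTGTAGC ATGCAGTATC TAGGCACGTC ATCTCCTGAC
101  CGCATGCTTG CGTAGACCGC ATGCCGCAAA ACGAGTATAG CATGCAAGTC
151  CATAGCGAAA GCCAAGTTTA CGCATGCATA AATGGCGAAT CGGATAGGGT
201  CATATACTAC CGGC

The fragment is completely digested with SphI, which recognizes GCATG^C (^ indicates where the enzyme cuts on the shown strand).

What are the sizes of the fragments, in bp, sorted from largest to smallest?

73, 38, 33, 32, 21, 17 bp

SphI sites (GCATGC) start at positions 69, 102, 119, 140, 172.
SphI cuts after base 5 of each site (before the last base), so after positions 73, 106, 123, 144, 176.
Linear molecule, 5 cuts → 6 fragments:
  1–73 → 73 bp
  74–106 → 33 bp
  107–123 → 17 bp
  124–144 → 21 bp
  145–176 → 32 bp
  177–214 → 38 bp
Sorted largest to smallest: 73, 38, 33, 32, 21, 17 bp.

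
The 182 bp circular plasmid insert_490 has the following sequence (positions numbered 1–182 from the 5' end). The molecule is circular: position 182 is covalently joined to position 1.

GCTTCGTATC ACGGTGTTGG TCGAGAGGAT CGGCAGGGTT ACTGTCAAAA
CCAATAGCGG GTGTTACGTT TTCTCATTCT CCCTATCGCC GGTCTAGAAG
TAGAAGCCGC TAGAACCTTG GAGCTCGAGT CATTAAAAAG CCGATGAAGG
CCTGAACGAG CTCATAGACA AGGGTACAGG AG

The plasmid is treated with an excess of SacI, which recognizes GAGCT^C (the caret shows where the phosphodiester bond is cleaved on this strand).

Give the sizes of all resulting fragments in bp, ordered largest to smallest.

145, 37 bp

SacI sites (GAGCTC) start at positions 121, 158.
SacI cuts after base 5 of each site (before the last base), so after positions 125, 162.
Circular molecule, 2 cuts → 2 fragments:
  126–162 → 37 bp
  163–182 then 1–125 → 20 + 125 = 145 bp
Sorted largest to smallest: 145, 37 bp.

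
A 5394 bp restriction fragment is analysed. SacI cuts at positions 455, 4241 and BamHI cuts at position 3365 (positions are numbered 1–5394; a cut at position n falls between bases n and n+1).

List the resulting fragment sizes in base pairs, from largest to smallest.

2910, 1153, 876, 455 bp

Combined cut positions (sorted): 455, 3365, 4241.
Linear molecule, 3 cuts → 4 fragments:
  455 − 0 = 455 bp
  3365 − 455 = 2910 bp
  4241 − 3365 = 876 bp
  5394 − 4241 = 1153 bp
Sorted largest to smallest: 2910, 1153, 876, 455 bp.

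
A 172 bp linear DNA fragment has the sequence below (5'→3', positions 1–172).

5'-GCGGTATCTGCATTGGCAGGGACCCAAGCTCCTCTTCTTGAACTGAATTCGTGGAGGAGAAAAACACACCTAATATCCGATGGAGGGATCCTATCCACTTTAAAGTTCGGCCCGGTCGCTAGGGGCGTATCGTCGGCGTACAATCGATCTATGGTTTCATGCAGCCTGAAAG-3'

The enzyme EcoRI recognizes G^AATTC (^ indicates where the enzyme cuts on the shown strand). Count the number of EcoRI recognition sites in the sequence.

GAATTC occurs starting at position 45.
EcoRI cuts at 1 site.

1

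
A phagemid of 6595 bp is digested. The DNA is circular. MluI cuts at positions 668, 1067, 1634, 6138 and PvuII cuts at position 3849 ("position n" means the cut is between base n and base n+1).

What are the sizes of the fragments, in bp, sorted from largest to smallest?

Combined cut positions (sorted): 668, 1067, 1634, 3849, 6138.
Circular molecule, 5 cuts → 5 fragments:
  1067 − 668 = 399 bp
  1634 − 1067 = 567 bp
  3849 − 1634 = 2215 bp
  6138 − 3849 = 2289 bp
  wrap: 6595 − 6138 + 668 = 1125 bp
Sorted largest to smallest: 2289, 2215, 1125, 567, 399 bp.

2289, 2215, 1125, 567, 399 bp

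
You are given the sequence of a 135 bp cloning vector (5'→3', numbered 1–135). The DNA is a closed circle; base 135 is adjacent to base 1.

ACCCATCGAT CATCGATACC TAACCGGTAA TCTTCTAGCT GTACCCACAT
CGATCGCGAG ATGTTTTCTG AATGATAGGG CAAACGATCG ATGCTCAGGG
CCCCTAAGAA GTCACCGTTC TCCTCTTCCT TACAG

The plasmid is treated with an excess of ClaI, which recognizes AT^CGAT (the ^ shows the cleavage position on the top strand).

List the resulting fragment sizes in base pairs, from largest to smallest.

ClaI sites (ATCGAT) start at positions 5, 12, 49, 87.
ClaI cuts after base 2 of each site, so after positions 6, 13, 50, 88.
Circular molecule, 4 cuts → 4 fragments:
  7–13 → 7 bp
  14–50 → 37 bp
  51–88 → 38 bp
  89–135 then 1–6 → 47 + 6 = 53 bp
Sorted largest to smallest: 53, 38, 37, 7 bp.

53, 38, 37, 7 bp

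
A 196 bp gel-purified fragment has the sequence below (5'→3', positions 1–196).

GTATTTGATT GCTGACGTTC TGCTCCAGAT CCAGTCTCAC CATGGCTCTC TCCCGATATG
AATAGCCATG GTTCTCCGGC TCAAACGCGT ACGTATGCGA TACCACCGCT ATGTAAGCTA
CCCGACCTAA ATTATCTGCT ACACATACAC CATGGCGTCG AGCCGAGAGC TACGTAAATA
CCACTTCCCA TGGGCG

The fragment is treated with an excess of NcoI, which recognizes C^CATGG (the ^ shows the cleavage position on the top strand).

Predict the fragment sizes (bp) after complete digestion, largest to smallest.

84, 40, 38, 26, 8 bp

NcoI sites (CCATGG) start at positions 40, 66, 150, 188.
NcoI cuts after the first base of each site, so after positions 40, 66, 150, 188.
Linear molecule, 4 cuts → 5 fragments:
  1–40 → 40 bp
  41–66 → 26 bp
  67–150 → 84 bp
  151–188 → 38 bp
  189–196 → 8 bp
Sorted largest to smallest: 84, 40, 38, 26, 8 bp.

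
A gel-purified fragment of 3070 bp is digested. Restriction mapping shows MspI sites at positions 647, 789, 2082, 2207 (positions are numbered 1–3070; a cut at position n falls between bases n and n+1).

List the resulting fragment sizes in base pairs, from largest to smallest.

Linear molecule, 4 cuts → 5 fragments:
  647 − 0 = 647 bp
  789 − 647 = 142 bp
  2082 − 789 = 1293 bp
  2207 − 2082 = 125 bp
  3070 − 2207 = 863 bp
Sorted largest to smallest: 1293, 863, 647, 142, 125 bp.

1293, 863, 647, 142, 125 bp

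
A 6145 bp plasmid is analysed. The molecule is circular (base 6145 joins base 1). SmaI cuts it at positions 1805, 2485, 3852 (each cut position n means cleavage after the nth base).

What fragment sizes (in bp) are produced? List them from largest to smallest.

Circular molecule, 3 cuts → 3 fragments:
  2485 − 1805 = 680 bp
  3852 − 2485 = 1367 bp
  wrap: 6145 − 3852 + 1805 = 4098 bp
Sorted largest to smallest: 4098, 1367, 680 bp.

4098, 1367, 680 bp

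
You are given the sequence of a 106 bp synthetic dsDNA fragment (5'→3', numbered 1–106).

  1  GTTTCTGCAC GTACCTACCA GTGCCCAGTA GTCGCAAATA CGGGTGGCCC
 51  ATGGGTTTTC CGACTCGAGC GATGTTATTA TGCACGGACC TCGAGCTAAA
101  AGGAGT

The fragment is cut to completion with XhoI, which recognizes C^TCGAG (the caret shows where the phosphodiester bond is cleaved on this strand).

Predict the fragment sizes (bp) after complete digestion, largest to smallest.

XhoI sites (CTCGAG) start at positions 64, 90.
XhoI cuts after the first base of each site, so after positions 64, 90.
Linear molecule, 2 cuts → 3 fragments:
  1–64 → 64 bp
  65–90 → 26 bp
  91–106 → 16 bp
Sorted largest to smallest: 64, 26, 16 bp.

64, 26, 16 bp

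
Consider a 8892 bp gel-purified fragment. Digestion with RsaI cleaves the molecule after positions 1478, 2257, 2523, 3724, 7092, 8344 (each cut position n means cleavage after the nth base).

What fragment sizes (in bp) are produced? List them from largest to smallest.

Linear molecule, 6 cuts → 7 fragments:
  1478 − 0 = 1478 bp
  2257 − 1478 = 779 bp
  2523 − 2257 = 266 bp
  3724 − 2523 = 1201 bp
  7092 − 3724 = 3368 bp
  8344 − 7092 = 1252 bp
  8892 − 8344 = 548 bp
Sorted largest to smallest: 3368, 1478, 1252, 1201, 779, 548, 266 bp.

3368, 1478, 1252, 1201, 779, 548, 266 bp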